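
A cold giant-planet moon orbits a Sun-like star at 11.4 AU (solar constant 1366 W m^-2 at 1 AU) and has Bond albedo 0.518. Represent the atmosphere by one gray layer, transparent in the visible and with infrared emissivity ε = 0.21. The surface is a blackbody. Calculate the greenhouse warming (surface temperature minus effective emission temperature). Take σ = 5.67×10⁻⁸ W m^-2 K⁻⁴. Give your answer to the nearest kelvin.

Irradiance scales as 1/d², so S = 1366 W m^-2 × (1/11.4)² = 10.51 W m^-2.
Effective emission temperature (TOA balance): σT_e⁴ = S(1−α)/4 = 1.267 W m^-2 → T_e = 68.75 K.
For a single slab of emissivity ε, T_s⁴ = 2T_e⁴/(2−ε); thus T_s = 68.75·(1.117)^(1/4) = 70.68 K.
Greenhouse warming: T_s − T_e = 1.933 K.

2 K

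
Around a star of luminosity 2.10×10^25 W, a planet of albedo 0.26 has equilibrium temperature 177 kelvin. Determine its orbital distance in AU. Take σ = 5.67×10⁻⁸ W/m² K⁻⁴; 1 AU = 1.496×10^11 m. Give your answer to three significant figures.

Energy balance gives S = 4σT⁴/(1−α) = 300.8 W/m².
S = L/(4πd²) → d = √(L/4πS) = √(2.10×10^25/(4π·300.8)) = 7.453×10^10 m = 0.4982 AU.

0.498 AU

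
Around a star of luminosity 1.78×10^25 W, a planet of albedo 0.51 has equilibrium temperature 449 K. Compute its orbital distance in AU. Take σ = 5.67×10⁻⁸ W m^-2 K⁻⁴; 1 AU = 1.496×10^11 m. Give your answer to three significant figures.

The flux needed for this T is 4σT⁴/(1−0.51) = 18810 W m^-2.
S = L/(4πd²) → d = √(L/4πS) = √(1.78×10^25/(4π·18810)) = 8.677×10^9 m = 0.05800 AU.

0.0580 AU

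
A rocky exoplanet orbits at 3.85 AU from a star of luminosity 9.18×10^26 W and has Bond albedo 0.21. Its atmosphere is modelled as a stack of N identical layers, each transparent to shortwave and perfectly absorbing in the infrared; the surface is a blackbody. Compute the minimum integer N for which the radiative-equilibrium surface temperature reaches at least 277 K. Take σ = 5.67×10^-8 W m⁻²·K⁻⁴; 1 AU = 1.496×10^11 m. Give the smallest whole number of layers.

d = 3.85 × 1.496×10^11 m = 5.760×10^11 m.
Flux at the orbit: S = L/(4πd²) = 9.18×10^26/(4π·(5.76×10^11)²) = 220.2 W m⁻².
Top-of-atmosphere balance: σT_e⁴ = S(1−α)/4 = 43.49 W m⁻² → T_e = 166.4 K.
T_s = (N+1)^(1/4)·T_e ≥ 277 K requires N+1 ≥ (T_s/T_e)⁴ = (277/166.4)⁴ = 7.675.
So N ≥ 6.675; the smallest integer is N = 7.

7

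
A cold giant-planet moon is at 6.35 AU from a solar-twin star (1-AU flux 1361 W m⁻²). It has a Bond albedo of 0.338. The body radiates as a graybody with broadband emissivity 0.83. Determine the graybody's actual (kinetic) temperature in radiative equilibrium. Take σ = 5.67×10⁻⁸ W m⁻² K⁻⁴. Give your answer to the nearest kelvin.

Irradiance scales as 1/d², so S = 1361 W m⁻² × (1/6.35)² = 33.75 W m⁻².
The planet absorbs (1−α)S over its disc πR² and re-emits over 4πR², so the mean absorbed flux is (1−0.338)·33.75/4 = 5.586 W m⁻².
Radiative balance εσT⁴ = 5.586 gives T = [5.586/(0.83·σ)]^(1/4) = 104.4 K.

104 K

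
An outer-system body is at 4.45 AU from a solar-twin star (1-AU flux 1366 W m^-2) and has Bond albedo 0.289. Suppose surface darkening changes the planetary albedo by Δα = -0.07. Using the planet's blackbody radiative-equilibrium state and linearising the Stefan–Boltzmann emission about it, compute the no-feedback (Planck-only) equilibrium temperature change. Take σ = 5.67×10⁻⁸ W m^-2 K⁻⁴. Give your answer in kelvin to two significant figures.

3.0 K

Irradiance scales as 1/d², so S = 1366 W m^-2 × (1/4.45)² = 68.98 W m^-2.
Reference equilibrium: T_e = [S(1−α)/(4σ)]^(1/4) = 121.3 K.
TOA radiative forcing: ΔF = −S·Δα/4 = −68.98·(-0.07)/4 = 1.207 W m^-2.
The Planck feedback parameter is 4σT_e³ = 0.4044 W m^-2/K.
ΔT₀ = ΔF/λ_P = 1.207/0.4044 = 2.98 K.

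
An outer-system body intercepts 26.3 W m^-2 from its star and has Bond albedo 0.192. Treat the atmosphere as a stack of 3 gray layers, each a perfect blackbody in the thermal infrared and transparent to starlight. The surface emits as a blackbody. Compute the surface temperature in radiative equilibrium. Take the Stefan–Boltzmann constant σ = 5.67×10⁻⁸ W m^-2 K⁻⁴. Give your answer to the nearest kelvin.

The effective emission temperature is T_e = [S(1−α)/(4σ)]^¼ = 98.39 K.
Layer-by-layer balance gives σT_s⁴ = (N+1)σT_e⁴, so T_s = 4^¼·98.39 = 139.1 K.

139 K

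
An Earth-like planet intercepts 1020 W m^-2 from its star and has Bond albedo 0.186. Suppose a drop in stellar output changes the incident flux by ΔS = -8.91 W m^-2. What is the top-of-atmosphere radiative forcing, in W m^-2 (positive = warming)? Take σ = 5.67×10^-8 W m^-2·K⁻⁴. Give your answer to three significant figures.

-1.81 W m^-2

ΔF = Δ[S(1−α)]/4 = (1−0.186)·-8.91/4 = -1.813 W m^-2.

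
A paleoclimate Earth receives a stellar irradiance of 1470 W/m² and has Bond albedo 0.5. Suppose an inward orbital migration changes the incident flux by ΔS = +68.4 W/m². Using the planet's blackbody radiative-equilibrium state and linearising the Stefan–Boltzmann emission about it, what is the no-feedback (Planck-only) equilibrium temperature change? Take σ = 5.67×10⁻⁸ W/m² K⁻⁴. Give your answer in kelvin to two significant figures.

2.8 K

Unperturbed T_e = [1470·(1−0.5)/(4σ)]^¼ = 238.6 K.
TOA radiative forcing: ΔF = (1−α)ΔS/4 = 0.5·(+68.4)/4 = 8.550 W/m².
Linearising σT⁴ gives d(σT⁴)/dT = 4σT_e³ = 3.081 W/m² per K.
ΔT₀ = ΔF/λ_P = 8.550/3.081 = 2.78 K.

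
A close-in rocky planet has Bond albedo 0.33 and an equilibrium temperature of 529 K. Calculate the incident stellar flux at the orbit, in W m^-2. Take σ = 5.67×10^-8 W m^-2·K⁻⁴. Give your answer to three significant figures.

26500 W m^-2

Invert the energy balance for S: S = 4σT⁴/(1−α).
σT⁴ = 5.67×10⁻⁸·(529)⁴ = 4440 W m^-2.
S = 4·4440/0.67 = 26510 W m^-2.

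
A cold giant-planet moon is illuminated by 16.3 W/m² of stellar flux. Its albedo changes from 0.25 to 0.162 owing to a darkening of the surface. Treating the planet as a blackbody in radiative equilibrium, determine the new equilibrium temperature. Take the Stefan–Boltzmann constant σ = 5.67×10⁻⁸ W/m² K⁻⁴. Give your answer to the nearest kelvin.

88 kelvin

New equilibrium: T₂ = [(1−0.162)·16.30/(4σ)]^(1/4) = 88.09 K.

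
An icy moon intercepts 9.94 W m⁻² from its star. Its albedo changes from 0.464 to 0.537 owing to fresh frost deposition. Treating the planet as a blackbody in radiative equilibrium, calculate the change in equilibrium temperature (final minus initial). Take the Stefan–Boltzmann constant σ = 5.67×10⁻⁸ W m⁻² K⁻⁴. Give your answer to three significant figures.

-2.50 K

With α = 0.464, T₁ = 69.62 K.
After:  T₂ = [9.940·0.463/(4σ)]^(1/4) = 67.12 K.
Change: 67.12 − 69.62 = -2.502 K.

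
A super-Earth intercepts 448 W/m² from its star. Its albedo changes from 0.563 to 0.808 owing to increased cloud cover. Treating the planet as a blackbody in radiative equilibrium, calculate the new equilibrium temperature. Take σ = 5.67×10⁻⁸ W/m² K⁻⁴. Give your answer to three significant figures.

New equilibrium: T₂ = [(1−0.808)·448.0/(4σ)]^(1/4) = 139.6 K.

140 K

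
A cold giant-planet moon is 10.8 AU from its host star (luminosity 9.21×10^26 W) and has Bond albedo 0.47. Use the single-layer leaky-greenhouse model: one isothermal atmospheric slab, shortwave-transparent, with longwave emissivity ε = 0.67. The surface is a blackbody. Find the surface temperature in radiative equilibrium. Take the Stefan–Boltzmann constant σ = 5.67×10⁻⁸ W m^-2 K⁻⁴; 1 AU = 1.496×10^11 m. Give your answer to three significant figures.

Orbital distance: d = 10.8 AU = 1.616×10^12 m.
Flux at the orbit: S = L/(4πd²) = 9.21×10^26/(4π·(1.62×10^12)²) = 28.08 W m^-2.
The planet radiates to space at T_e = [S(1−α)/(4σ)]^(1/4) = 90.00 K.
Surface balance with a leaky layer gives σT_s⁴ = σT_e⁴·2/(2−ε), so T_s = T_e·[2/(2−0.67)]^(1/4) = 99.66 K.

99.7 kelvin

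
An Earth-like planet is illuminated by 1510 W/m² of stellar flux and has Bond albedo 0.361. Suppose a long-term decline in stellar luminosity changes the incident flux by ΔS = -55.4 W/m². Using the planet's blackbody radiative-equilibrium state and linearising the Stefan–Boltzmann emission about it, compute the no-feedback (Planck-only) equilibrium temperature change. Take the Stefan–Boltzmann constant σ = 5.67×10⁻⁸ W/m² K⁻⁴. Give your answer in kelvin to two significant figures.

The baseline emission temperature is T_e = 255.4 K.
ΔF = Δ[S(1−α)]/4 = (1−0.361)·-55.4/4 = -8.850 W/m².
The Planck feedback parameter is 4σT_e³ = 3.778 W/m²/K.
So ΔT₀ = -8.850/3.778 = -2.34 K.

-2.3 K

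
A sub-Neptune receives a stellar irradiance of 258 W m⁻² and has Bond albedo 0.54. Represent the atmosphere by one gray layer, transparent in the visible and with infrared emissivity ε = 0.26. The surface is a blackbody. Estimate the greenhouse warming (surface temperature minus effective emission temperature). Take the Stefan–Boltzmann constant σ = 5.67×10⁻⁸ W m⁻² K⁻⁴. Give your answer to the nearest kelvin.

5 K

At the top of the atmosphere, σT_e⁴ = S(1−α)/4 = 29.67 W m⁻², giving T_e = 151.2 K.
Surface balance with a leaky layer gives σT_s⁴ = σT_e⁴·2/(2−ε), so T_s = T_e·[2/(2−0.26)]^(1/4) = 156.6 K.
Greenhouse warming: T_s − T_e = 5.358 K.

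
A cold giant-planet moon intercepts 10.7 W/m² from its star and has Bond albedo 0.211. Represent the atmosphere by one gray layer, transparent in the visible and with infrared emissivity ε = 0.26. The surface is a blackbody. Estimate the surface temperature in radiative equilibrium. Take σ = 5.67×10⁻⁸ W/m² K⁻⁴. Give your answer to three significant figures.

Effective emission temperature (TOA balance): σT_e⁴ = S(1−α)/4 = 2.111 W/m² → T_e = 78.11 K.
The surface balance (absorbed SW + ε·downward IR = σT_s⁴) with T_a⁴ = T_s⁴/2 reduces to T_s = T_e·[2/(2−ε)]^¼ = 80.88 K.

80.9 kelvin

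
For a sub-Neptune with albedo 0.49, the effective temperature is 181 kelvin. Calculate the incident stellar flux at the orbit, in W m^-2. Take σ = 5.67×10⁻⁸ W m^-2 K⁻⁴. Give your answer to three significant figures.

477 W m^-2

Invert the energy balance for S: S = 4σT⁴/(1−α).
The emitted flux is σT⁴ = 60.86 W m^-2.
S = 4·60.86/0.51 = 477.3 W m^-2.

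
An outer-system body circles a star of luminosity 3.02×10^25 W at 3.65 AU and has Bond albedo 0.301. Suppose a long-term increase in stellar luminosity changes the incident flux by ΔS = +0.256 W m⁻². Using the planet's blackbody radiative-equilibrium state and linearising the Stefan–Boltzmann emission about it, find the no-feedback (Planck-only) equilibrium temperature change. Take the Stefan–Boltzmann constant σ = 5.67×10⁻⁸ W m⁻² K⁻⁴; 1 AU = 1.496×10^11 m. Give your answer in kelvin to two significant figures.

d = 3.65 × 1.496×10^11 m = 5.460×10^11 m.
S = L/(4πd²) = 8.060 W m⁻².
Unperturbed T_e = [8.060·(1−0.301)/(4σ)]^¼ = 70.60 K.
Only a fraction (1−α) is absorbed and it's spread over 4πR², so ΔF = (1−α)ΔS/4 = 0.04474 W m⁻².
Linearising σT⁴ gives d(σT⁴)/dT = 4σT_e³ = 0.07980 W m⁻² per K.
So ΔT₀ = 0.04474/0.07980 = 0.561 K.

0.56 K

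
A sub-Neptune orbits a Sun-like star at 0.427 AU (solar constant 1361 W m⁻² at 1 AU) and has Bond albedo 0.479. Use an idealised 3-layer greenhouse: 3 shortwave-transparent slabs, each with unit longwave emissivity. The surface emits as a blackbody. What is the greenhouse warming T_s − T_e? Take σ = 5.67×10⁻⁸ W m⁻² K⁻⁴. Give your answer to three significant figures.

150 K

Irradiance scales as 1/d², so S = 1361 W m⁻² × (1/0.427)² = 7465 W m⁻².
Top-of-atmosphere balance: σT_e⁴ = S(1−α)/4 = 972.3 W m⁻² → T_e = 361.9 K.
T_s = (N+1)^(1/4)·T_e = 511.8 K.
So the greenhouse effect raises the surface by 511.8 − 361.9 = 149.9 K.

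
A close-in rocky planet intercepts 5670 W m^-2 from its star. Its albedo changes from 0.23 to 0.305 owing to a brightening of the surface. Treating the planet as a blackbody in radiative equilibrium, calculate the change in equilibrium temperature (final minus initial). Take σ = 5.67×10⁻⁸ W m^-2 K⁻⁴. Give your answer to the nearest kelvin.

Before: T₁ = [5670·0.77/(4σ)]^(1/4) = 372.5 K.
Final:   T₂ = [S(1−0.305)/(4σ)]^(1/4) = 363.1 K.
Change: 363.1 − 372.5 = -9.422 K.

-9 K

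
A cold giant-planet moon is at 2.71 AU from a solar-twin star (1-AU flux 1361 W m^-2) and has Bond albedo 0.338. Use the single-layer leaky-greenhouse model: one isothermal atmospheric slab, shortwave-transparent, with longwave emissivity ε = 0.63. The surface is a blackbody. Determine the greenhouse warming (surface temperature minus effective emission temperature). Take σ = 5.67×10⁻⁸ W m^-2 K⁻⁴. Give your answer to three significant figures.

15.1 K

Flux at the orbit: S = 1361/(2.71)² = 185.3 W m^-2.
The planet radiates to space at T_e = [S(1−α)/(4σ)]^(1/4) = 152.5 K.
Surface balance with a leaky layer gives σT_s⁴ = σT_e⁴·2/(2−ε), so T_s = T_e·[2/(2−0.63)]^(1/4) = 167.6 K.
T_s − T_e = 167.6 − 152.5 = 15.13 K.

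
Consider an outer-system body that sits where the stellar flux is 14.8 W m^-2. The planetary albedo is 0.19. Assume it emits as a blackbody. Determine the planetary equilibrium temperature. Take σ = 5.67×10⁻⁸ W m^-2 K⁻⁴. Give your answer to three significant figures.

85.3 K

Averaging over the sphere, the absorbed flux is S(1−α)/4 = 2.997 W m^-2.
Set σT⁴ = 2.997 → T = (2.997/σ)^(1/4) = 85.27 K.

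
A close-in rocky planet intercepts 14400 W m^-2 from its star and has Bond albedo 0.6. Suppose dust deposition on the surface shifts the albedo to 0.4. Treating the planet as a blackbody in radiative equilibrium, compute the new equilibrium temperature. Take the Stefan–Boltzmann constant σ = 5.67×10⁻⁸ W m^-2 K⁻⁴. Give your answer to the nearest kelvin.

T₂ = [S(1−α₂)/(4σ)]^(1/4) = [14400·0.6/(4σ)]^(1/4) = 441.8 K.

442 K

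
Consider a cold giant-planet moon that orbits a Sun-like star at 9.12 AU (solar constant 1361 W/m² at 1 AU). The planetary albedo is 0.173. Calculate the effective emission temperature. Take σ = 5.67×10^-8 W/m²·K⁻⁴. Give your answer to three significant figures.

87.9 K

By the inverse-square law, S = 1361/9.12² = 16.36 W/m².
Absorbed flux (global mean): S(1−α)/4 = 16.36·0.827/4 = 3.383 W/m².
In equilibrium σT⁴ equals this, so T = 87.89 K.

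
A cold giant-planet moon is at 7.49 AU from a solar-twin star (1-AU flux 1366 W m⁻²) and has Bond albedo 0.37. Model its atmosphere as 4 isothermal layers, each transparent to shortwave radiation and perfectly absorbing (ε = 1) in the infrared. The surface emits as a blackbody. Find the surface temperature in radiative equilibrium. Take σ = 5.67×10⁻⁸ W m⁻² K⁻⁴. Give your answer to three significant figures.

Flux at the orbit: S = 1366/(7.49)² = 24.35 W m⁻².
The effective emission temperature is T_e = [S(1−α)/(4σ)]^¼ = 90.69 K.
For an N-layer opaque stack, T_s⁴ = (N+1)T_e⁴, hence T_s = (5)^(1/4)×90.69 K = 135.6 K.

136 kelvin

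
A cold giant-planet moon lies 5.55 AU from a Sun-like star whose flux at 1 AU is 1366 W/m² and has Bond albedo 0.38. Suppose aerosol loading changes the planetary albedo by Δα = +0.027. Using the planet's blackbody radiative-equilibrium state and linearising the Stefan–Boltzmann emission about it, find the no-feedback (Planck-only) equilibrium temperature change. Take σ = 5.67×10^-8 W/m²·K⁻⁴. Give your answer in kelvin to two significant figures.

Irradiance scales as 1/d², so S = 1366 W/m² × (1/5.55)² = 44.35 W/m².
The baseline emission temperature is T_e = 104.9 K.
TOA radiative forcing: ΔF = −S·Δα/4 = −44.35·(+0.027)/4 = -0.2993 W/m².
Planck response: λ_P = 4σT_e³ = 4·5.67×10⁻⁸·(104.9)³ = 0.2620 W/m²/K.
Hence the no-feedback warming is ΔF/(4σT_e³) = -1.14 K.

-1.1 kelvin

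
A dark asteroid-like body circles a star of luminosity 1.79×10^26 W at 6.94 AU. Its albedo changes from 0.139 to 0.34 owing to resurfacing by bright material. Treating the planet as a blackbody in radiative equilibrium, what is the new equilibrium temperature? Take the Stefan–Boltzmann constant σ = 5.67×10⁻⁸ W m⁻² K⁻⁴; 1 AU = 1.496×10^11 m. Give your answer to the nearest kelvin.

79 K

d = 6.94 × 1.496×10^11 m = 1.038×10^12 m.
Flux at the orbit: S = L/(4πd²) = 1.79×10^26/(4π·(1.04×10^12)²) = 13.21 W m⁻².
New equilibrium: T₂ = [(1−0.34)·13.21/(4σ)]^(1/4) = 78.75 K.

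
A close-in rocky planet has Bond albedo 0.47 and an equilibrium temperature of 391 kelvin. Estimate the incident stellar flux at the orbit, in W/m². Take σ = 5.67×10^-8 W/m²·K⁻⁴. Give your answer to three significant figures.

10000 W/m²

Invert the energy balance for S: S = 4σT⁴/(1−α).
σT⁴ = 5.67×10⁻⁸·(391)⁴ = 1325 W/m².
S = 4·1325/0.53 = 10000 W/m².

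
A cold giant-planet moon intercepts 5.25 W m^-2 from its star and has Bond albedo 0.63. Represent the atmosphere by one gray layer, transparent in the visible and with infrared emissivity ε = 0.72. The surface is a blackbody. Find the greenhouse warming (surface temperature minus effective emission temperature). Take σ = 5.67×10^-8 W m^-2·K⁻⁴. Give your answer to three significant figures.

At the top of the atmosphere, σT_e⁴ = S(1−α)/4 = 0.4856 W m^-2, giving T_e = 54.10 K.
For a single slab of emissivity ε, T_s⁴ = 2T_e⁴/(2−ε); thus T_s = 54.10·(1.562)^(1/4) = 60.48 K.
Greenhouse warming: T_s − T_e = 6.385 K.

6.39 K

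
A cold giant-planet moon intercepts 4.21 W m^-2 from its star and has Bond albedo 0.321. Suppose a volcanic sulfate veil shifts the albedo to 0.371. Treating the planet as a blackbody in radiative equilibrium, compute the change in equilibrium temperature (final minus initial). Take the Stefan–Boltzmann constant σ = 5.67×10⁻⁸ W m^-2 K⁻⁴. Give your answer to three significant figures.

-1.13 K

Initial: T₁ = [S(1−0.321)/(4σ)]^(1/4) = 59.58 K.
After:  T₂ = [4.210·0.629/(4σ)]^(1/4) = 58.46 K.
ΔT = T₂ − T₁ = -1.129 K.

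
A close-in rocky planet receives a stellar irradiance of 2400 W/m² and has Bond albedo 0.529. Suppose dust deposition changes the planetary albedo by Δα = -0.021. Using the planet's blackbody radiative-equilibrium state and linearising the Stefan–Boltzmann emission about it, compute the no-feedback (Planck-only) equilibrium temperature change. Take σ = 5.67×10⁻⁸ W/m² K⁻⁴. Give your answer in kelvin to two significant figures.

3.0 K

Unperturbed T_e = [2400·(1−0.529)/(4σ)]^¼ = 265.7 K.
TOA radiative forcing: ΔF = −S·Δα/4 = −2400·(-0.021)/4 = 12.60 W/m².
The Planck feedback parameter is 4σT_e³ = 4.254 W/m²/K.
Hence the no-feedback warming is ΔF/(4σT_e³) = 2.96 K.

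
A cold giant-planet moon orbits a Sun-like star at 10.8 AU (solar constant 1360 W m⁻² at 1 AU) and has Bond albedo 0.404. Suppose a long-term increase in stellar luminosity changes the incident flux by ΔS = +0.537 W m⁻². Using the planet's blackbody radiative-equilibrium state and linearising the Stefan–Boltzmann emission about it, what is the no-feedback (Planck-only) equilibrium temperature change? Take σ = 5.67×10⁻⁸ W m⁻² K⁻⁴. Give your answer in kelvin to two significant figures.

0.86 kelvin

Irradiance scales as 1/d², so S = 1360 W m⁻² × (1/10.8)² = 11.66 W m⁻².
Unperturbed T_e = [11.66·(1−0.404)/(4σ)]^¼ = 74.40 K.
Only a fraction (1−α) is absorbed and it's spread over 4πR², so ΔF = (1−α)ΔS/4 = 0.08001 W m⁻².
The Planck feedback parameter is 4σT_e³ = 0.09340 W m⁻²/K.
Hence the no-feedback warming is ΔF/(4σT_e³) = 0.857 K.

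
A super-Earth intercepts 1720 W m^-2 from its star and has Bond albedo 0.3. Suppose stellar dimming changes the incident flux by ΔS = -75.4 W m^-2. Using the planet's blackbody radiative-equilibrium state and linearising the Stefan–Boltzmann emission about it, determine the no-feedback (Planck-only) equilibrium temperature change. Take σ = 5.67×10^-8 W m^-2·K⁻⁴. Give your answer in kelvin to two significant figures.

-3.0 kelvin

The baseline emission temperature is T_e = 269.9 K.
ΔF = Δ[S(1−α)]/4 = (1−0.3)·-75.4/4 = -13.20 W m^-2.
Linearising σT⁴ gives d(σT⁴)/dT = 4σT_e³ = 4.460 W m^-2 per K.
So ΔT₀ = -13.20/4.460 = -2.96 K.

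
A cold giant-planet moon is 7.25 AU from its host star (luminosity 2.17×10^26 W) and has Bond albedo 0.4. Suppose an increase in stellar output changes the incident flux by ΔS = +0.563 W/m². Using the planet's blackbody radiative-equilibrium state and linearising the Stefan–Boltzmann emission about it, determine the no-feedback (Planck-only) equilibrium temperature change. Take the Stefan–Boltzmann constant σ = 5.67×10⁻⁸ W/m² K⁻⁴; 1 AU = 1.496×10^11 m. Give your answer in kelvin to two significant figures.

d = 7.25 × 1.496×10^11 m = 1.085×10^12 m.
Spreading L over a sphere of radius d: S = 2.17×10^26/(4π·1.08×10^12²) = 14.68 W/m².
Unperturbed T_e = [14.68·(1−0.4)/(4σ)]^¼ = 78.94 K.
TOA radiative forcing: ΔF = (1−α)ΔS/4 = 0.6·(+0.563)/4 = 0.08445 W/m².
Planck response: λ_P = 4σT_e³ = 4·5.67×10⁻⁸·(78.94)³ = 0.1116 W/m²/K.
ΔT₀ = ΔF/λ_P = 0.08445/0.1116 = 0.757 K.

0.76 kelvin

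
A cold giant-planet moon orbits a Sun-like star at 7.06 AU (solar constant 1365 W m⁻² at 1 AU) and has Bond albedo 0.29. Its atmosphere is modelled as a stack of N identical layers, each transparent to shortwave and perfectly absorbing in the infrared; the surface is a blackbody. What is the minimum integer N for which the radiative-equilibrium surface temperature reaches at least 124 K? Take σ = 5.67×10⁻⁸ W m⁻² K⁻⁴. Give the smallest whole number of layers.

Flux at the orbit: S = 1365/(7.06)² = 27.39 W m⁻².
OLR = S(1−α)/4 = 4.861 W m⁻²; the top layer radiates at T_e = 96.22 K.
T_s = (N+1)^(1/4)·T_e ≥ 124 K requires N+1 ≥ (T_s/T_e)⁴ = (124/96.22)⁴ = 2.758.
Rounding up, N = 2.

2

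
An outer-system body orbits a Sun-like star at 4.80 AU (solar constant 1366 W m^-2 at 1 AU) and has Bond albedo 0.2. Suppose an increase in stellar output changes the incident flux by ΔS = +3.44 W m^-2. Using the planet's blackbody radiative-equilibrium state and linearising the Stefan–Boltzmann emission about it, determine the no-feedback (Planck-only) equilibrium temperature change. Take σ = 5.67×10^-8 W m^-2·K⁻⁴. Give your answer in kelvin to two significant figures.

1.7 kelvin

Irradiance scales as 1/d², so S = 1366 W m^-2 × (1/4.80)² = 59.29 W m^-2.
Reference equilibrium: T_e = [S(1−α)/(4σ)]^(1/4) = 120.3 K.
ΔF = Δ[S(1−α)]/4 = (1−0.2)·+3.44/4 = 0.6880 W m^-2.
Planck response: λ_P = 4σT_e³ = 4·5.67×10⁻⁸·(120.3)³ = 0.3944 W m^-2/K.
ΔT₀ = ΔF/λ_P = 0.6880/0.3944 = 1.74 K.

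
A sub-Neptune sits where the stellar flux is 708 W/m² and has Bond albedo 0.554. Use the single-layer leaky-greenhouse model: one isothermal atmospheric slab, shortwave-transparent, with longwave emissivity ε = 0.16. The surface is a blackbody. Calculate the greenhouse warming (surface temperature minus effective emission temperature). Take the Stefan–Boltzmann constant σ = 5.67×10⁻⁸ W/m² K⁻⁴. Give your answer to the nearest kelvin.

4 K

The planet radiates to space at T_e = [S(1−α)/(4σ)]^(1/4) = 193.2 K.
Surface balance with a leaky layer gives σT_s⁴ = σT_e⁴·2/(2−ε), so T_s = T_e·[2/(2−0.16)]^(1/4) = 197.2 K.
The atmosphere warms the surface by 4.069 K.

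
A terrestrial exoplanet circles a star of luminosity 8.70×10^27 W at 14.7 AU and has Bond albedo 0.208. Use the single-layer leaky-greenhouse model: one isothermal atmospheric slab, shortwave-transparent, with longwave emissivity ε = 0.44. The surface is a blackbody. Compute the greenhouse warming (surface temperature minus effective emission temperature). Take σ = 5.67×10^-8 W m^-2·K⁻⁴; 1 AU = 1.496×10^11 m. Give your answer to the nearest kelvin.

Orbital distance: d = 14.7 AU = 2.199×10^12 m.
S = L/(4πd²) = 143.2 W m^-2.
The planet radiates to space at T_e = [S(1−α)/(4σ)]^(1/4) = 149.5 K.
For a single slab of emissivity ε, T_s⁴ = 2T_e⁴/(2−ε); thus T_s = 149.5·(1.282)^(1/4) = 159.1 K.
The atmosphere warms the surface by 9.583 K.

10 kelvin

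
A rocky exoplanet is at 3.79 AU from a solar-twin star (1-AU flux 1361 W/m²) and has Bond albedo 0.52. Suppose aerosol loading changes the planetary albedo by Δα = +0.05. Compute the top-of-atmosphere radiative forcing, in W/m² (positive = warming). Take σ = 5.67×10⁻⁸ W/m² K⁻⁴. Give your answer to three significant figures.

By the inverse-square law, S = 1361/3.79² = 94.75 W/m².
The change in absorbed flux is Δ[S(1−α)/4] = −SΔα/4 = -1.184 W/m².

-1.18 W/m²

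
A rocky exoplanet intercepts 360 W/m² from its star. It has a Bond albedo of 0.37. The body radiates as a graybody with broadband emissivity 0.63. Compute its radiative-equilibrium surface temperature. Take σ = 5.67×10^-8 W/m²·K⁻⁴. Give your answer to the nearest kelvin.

200 K

The planet absorbs (1−α)S over its disc πR² and re-emits over 4πR², so the mean absorbed flux is (1−0.37)·360.0/4 = 56.70 W/m².
Radiative balance εσT⁴ = 56.70 gives T = [56.70/(0.63·σ)]^(1/4) = 199.6 K.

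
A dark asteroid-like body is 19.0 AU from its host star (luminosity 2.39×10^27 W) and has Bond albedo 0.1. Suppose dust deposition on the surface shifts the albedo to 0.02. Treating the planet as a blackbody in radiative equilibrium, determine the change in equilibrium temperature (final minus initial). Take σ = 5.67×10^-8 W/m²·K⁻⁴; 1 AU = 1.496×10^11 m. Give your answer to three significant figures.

2.12 kelvin

d = 19.0 × 1.496×10^11 m = 2.842×10^12 m.
Spreading L over a sphere of radius d: S = 2.39×10^27/(4π·2.84×10^12²) = 23.54 W/m².
Initial: T₁ = [S(1−0.1)/(4σ)]^(1/4) = 98.31 K.
After:  T₂ = [23.54·0.98/(4σ)]^(1/4) = 100.4 K.
Change: 100.4 − 98.31 = 2.115 K.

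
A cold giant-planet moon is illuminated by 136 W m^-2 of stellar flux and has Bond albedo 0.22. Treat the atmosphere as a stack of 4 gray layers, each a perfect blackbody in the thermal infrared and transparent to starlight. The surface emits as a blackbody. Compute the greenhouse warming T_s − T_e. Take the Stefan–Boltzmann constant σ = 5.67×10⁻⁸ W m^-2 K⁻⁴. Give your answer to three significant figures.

OLR = S(1−α)/4 = 26.52 W m^-2; the top layer radiates at T_e = 147.1 K.
T_s = (N+1)^(1/4)·T_e = 219.9 K.
So the greenhouse effect raises the surface by 219.9 − 147.1 = 72.85 K.

72.8 K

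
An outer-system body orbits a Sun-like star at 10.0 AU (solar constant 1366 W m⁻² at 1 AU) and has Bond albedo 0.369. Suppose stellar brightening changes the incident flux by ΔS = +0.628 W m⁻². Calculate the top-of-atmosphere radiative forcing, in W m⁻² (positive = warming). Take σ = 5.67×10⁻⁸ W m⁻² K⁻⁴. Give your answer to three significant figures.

0.0991 W m⁻²

By the inverse-square law, S = 1366/10.0² = 13.66 W m⁻².
TOA radiative forcing: ΔF = (1−α)ΔS/4 = 0.631·(+0.628)/4 = 0.09907 W m⁻².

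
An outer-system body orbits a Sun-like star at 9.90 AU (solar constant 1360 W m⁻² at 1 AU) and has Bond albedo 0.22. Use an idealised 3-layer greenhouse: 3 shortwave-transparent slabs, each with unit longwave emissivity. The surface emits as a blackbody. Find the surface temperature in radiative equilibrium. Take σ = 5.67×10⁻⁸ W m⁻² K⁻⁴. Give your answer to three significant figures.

Irradiance scales as 1/d², so S = 1360 W m⁻² × (1/9.90)² = 13.88 W m⁻².
OLR = S(1−α)/4 = 2.706 W m⁻²; the top layer radiates at T_e = 83.12 K.
Layer-by-layer balance gives σT_s⁴ = (N+1)σT_e⁴, so T_s = 4^¼·83.12 = 117.5 K.

118 K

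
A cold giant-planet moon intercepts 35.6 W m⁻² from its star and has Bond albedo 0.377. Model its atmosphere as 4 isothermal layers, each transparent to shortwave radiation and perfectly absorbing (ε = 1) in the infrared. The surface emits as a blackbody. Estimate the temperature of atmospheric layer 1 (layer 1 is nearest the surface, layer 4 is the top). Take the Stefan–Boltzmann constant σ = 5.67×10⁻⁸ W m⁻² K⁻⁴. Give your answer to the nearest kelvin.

The effective emission temperature is T_e = [S(1−α)/(4σ)]^¼ = 99.44 K.
In the N-layer model, layer k (counted from the surface) has T_k = (N+1−k)^(1/4)·T_e.
T_1 = (4)^(1/4)·99.44 = 140.6 K.

141 K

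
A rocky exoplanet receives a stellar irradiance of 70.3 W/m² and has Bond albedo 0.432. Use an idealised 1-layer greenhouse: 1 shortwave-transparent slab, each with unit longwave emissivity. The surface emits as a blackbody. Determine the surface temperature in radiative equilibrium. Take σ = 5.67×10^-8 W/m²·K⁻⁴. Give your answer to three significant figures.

OLR = S(1−α)/4 = 9.983 W/m²; the top layer radiates at T_e = 115.2 K.
For an N-layer opaque stack, T_s⁴ = (N+1)T_e⁴, hence T_s = (2)^(1/4)×115.2 K = 137.0 K.

137 K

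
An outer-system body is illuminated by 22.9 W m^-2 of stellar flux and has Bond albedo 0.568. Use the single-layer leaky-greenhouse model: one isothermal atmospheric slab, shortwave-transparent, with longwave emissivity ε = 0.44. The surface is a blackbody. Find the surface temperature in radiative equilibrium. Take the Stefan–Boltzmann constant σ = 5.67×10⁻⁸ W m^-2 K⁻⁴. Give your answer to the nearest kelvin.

The planet radiates to space at T_e = [S(1−α)/(4σ)]^(1/4) = 81.27 K.
Surface balance with a leaky layer gives σT_s⁴ = σT_e⁴·2/(2−ε), so T_s = T_e·[2/(2−0.44)]^(1/4) = 86.48 K.

86 K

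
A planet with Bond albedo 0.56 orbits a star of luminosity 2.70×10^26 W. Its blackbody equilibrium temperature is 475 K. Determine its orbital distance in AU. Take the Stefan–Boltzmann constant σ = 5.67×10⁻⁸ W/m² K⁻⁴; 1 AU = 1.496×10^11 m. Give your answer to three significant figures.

0.191 AU

Energy balance gives S = 4σT⁴/(1−α) = 26240 W/m².
S = L/(4πd²) → d = √(L/4πS) = √(2.70×10^26/(4π·26240)) = 2.862×10^10 m = 0.1913 AU.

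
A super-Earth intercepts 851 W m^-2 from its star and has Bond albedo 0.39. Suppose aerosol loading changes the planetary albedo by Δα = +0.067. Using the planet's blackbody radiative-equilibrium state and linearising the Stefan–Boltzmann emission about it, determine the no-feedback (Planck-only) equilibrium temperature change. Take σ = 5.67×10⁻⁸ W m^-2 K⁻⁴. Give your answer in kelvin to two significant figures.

Reference equilibrium: T_e = [S(1−α)/(4σ)]^(1/4) = 218.7 K.
ΔF = −(S/4)Δα = −(851.0/4)×(+0.067) = -14.25 W m^-2.
The Planck feedback parameter is 4σT_e³ = 2.373 W m^-2/K.
Hence the no-feedback warming is ΔF/(4σT_e³) = -6.01 K.

-6.0 K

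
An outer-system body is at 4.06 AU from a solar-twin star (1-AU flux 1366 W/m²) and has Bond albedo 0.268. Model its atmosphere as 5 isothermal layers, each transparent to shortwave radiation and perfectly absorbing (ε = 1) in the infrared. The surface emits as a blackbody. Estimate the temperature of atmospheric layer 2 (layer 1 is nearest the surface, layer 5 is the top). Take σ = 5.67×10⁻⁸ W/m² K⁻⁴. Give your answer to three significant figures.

By the inverse-square law, S = 1366/4.06² = 82.87 W/m².
Top-of-atmosphere balance: σT_e⁴ = S(1−α)/4 = 15.17 W/m² → T_e = 127.9 K.
Each opaque layer satisfies 2T_j⁴ = T_{j−1}⁴ + T_{j+1}⁴, giving T_k⁴ = (N+1−k)T_e⁴.
T_2 = (4)^(1/4)·127.9 = 180.9 K.

181 K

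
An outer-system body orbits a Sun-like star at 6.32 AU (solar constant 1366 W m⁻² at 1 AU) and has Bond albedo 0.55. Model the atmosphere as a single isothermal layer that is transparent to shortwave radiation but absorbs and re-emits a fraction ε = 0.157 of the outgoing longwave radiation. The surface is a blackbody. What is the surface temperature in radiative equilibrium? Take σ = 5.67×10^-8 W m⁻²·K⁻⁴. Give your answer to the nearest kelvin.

By the inverse-square law, S = 1366/6.32² = 34.20 W m⁻².
Effective emission temperature (TOA balance): σT_e⁴ = S(1−α)/4 = 3.847 W m⁻² → T_e = 90.76 K.
Surface balance with a leaky layer gives σT_s⁴ = σT_e⁴·2/(2−ε), so T_s = T_e·[2/(2−0.157)]^(1/4) = 92.63 K.

93 K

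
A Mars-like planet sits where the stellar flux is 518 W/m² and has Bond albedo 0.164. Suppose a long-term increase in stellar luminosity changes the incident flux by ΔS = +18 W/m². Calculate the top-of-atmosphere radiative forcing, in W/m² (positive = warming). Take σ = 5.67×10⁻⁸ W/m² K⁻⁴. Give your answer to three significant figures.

3.76 W/m²

ΔF = Δ[S(1−α)]/4 = (1−0.164)·+18/4 = 3.762 W/m².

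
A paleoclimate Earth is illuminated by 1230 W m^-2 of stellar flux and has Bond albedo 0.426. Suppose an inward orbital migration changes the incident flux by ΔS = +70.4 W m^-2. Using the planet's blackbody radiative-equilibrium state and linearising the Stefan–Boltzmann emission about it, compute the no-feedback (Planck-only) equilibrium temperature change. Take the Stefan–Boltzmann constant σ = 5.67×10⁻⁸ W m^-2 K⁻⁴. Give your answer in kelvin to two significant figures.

3.4 K

Reference equilibrium: T_e = [S(1−α)/(4σ)]^(1/4) = 236.2 K.
Only a fraction (1−α) is absorbed and it's spread over 4πR², so ΔF = (1−α)ΔS/4 = 10.10 W m^-2.
Planck response: λ_P = 4σT_e³ = 4·5.67×10⁻⁸·(236.2)³ = 2.989 W m^-2/K.
ΔT₀ = ΔF/λ_P = 10.10/2.989 = 3.38 K.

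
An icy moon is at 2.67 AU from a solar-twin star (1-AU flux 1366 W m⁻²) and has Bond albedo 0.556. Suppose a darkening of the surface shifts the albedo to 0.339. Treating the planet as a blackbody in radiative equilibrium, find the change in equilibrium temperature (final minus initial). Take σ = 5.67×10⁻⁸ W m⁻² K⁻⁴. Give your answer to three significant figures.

Flux at the orbit: S = 1366/(2.67)² = 191.6 W m⁻².
Before: T₁ = [191.6·0.444/(4σ)]^(1/4) = 139.2 K.
With α = 0.339, T₂ = 153.7 K.
ΔT = T₂ − T₁ = 14.56 K.

14.6 K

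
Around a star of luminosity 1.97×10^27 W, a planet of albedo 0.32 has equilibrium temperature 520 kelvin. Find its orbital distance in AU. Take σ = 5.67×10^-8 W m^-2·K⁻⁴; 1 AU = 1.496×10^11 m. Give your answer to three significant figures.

0.536 AU

Energy balance gives S = 4σT⁴/(1−α) = 24390 W m^-2.
From L = 4πd²S, d = √(1.97×10^27/(4π·24390)) = 8.018×10^10 m = 0.5359 AU.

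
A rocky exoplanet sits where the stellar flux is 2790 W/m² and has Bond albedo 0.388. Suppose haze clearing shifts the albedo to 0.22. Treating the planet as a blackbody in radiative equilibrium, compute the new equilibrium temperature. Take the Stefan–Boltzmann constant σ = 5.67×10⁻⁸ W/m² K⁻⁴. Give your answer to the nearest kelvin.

313 K

T₂ = [S(1−α₂)/(4σ)]^(1/4) = [2790·0.78/(4σ)]^(1/4) = 313.0 K.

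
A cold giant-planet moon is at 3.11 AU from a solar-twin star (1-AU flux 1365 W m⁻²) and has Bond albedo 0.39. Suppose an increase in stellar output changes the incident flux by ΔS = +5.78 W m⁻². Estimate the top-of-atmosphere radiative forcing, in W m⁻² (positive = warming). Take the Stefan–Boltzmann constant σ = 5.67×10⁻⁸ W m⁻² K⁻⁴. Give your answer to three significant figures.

Irradiance scales as 1/d², so S = 1365 W m⁻² × (1/3.11)² = 141.1 W m⁻².
ΔF = Δ[S(1−α)]/4 = (1−0.39)·+5.78/4 = 0.8815 W m⁻².

0.881 W m⁻²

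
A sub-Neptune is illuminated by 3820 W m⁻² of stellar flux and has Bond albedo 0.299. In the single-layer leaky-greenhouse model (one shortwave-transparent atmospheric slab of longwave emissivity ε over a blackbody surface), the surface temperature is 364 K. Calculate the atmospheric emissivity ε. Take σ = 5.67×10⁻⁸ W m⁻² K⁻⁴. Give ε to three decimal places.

0.655

TOA balance gives T_e = 329.6 K.
Since (2−ε)/2 = (T_e/T_s)⁴ = 0.6726, ε = 0.6549.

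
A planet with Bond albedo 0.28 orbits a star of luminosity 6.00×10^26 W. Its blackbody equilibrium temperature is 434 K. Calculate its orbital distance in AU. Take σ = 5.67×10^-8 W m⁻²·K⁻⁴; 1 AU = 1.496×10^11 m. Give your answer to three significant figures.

0.437 AU

Required flux: S = 4σT⁴/(1−α) = 11180 W m⁻².
From L = 4πd²S, d = √(6.00×10^26/(4π·11180)) = 6.536×10^10 m = 0.4369 AU.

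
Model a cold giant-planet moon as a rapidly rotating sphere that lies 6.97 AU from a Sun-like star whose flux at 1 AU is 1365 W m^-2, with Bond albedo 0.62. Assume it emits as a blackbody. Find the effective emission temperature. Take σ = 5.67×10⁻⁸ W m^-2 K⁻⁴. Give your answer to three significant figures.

82.8 kelvin

By the inverse-square law, S = 1365/6.97² = 28.10 W m^-2.
Averaging over the sphere, the absorbed flux is S(1−α)/4 = 2.669 W m^-2.
Balancing against σT⁴: T = (2.669/5.67×10⁻⁸)^(1/4) = 82.83 K.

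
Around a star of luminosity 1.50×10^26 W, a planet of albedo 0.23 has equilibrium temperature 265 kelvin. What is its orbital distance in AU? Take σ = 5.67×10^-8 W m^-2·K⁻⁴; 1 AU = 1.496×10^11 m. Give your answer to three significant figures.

Energy balance gives S = 4σT⁴/(1−α) = 1453 W m^-2.
From L = 4πd²S, d = √(1.50×10^26/(4π·1453)) = 9.065×10^10 m = 0.6060 AU.

0.606 AU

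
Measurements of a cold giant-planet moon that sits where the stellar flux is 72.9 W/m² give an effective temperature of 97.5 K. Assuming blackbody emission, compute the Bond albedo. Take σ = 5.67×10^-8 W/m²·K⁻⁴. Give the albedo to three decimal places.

Rearranging the radiative balance, α = 1 − 4σT⁴/S.
4σT⁴ = 4·5.67×10⁻⁸·(97.5)⁴ = 20.50 W/m².
Hence α = 1 − 20.50/72.90 = 0.7189.

0.719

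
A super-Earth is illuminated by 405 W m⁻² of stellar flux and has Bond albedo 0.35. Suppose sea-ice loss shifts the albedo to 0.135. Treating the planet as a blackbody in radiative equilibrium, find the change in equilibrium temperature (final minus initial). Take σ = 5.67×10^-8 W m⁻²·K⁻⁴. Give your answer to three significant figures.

Initial: T₁ = [S(1−0.35)/(4σ)]^(1/4) = 184.6 K.
With α = 0.135, T₂ = 198.2 K.
ΔT = T₂ − T₁ = 13.67 K.

13.7 kelvin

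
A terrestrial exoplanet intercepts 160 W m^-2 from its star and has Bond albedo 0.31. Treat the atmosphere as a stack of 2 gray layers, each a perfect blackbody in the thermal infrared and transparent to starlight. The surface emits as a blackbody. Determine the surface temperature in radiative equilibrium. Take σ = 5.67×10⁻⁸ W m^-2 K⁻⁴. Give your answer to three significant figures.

195 kelvin

The effective emission temperature is T_e = [S(1−α)/(4σ)]^¼ = 148.5 K.
For an N-layer opaque stack, T_s⁴ = (N+1)T_e⁴, hence T_s = (3)^(1/4)×148.5 K = 195.5 K.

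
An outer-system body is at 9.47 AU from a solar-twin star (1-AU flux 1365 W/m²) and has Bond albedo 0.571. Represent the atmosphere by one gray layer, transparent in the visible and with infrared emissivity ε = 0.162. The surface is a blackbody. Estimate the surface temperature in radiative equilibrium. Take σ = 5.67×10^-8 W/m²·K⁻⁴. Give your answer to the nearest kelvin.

By the inverse-square law, S = 1365/9.47² = 15.22 W/m².
At the top of the atmosphere, σT_e⁴ = S(1−α)/4 = 1.632 W/m², giving T_e = 73.25 K.
Surface balance with a leaky layer gives σT_s⁴ = σT_e⁴·2/(2−ε), so T_s = T_e·[2/(2−0.162)]^(1/4) = 74.81 K.

75 K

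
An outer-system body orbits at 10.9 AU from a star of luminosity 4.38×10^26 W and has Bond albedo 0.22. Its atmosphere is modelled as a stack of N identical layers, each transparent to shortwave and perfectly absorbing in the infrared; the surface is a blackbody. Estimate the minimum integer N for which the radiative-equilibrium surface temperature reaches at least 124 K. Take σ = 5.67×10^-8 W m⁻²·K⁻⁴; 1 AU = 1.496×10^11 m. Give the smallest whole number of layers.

d = 10.9 × 1.496×10^11 m = 1.631×10^12 m.
Flux at the orbit: S = L/(4πd²) = 4.38×10^26/(4π·(1.63×10^12)²) = 13.11 W m⁻².
The effective emission temperature is T_e = [S(1−α)/(4σ)]^¼ = 81.94 K.
T_s = (N+1)^(1/4)·T_e ≥ 124 K requires N+1 ≥ (T_s/T_e)⁴ = (124/81.94)⁴ = 5.244.
So N ≥ 4.244; the smallest integer is N = 5.

5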